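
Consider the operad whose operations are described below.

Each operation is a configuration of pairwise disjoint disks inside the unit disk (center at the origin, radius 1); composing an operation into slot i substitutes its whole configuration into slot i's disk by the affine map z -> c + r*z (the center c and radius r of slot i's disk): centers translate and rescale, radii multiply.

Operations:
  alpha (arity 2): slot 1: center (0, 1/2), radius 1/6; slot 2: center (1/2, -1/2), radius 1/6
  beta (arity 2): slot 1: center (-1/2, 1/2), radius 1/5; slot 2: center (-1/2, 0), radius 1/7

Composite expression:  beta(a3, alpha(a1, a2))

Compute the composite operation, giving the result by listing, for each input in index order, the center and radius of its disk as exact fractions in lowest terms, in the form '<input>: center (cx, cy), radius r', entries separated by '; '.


a1: center (-1/2, 1/14), radius 1/42; a2: center (-3/7, -1/14), radius 1/42; a3: center (-1/2, 1/2), radius 1/5

Each a-disk chains the slot maps above it in beta; radii multiply.
tracing a3 down its 1-map path: center (-1/2, 1/2), radius 1/5
tracing a1 down its 2-map path: center (-1/2, 1/14), radius 1/42
tracing a2 down its 2-map path: center (-3/7, -1/14), radius 1/42


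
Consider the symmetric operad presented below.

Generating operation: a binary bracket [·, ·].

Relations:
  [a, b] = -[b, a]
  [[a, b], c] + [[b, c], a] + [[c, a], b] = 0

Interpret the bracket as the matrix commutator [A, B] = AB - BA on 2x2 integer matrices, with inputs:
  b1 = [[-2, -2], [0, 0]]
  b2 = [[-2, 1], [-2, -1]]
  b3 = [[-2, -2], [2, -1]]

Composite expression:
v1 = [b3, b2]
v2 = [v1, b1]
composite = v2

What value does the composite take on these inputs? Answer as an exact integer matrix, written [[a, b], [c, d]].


[b3, b2] = [[2, -3], [-4, -2]]
[[b3, b2], b1] = [[-8, -14], [8, 8]]

[[-8, -14], [8, 8]]


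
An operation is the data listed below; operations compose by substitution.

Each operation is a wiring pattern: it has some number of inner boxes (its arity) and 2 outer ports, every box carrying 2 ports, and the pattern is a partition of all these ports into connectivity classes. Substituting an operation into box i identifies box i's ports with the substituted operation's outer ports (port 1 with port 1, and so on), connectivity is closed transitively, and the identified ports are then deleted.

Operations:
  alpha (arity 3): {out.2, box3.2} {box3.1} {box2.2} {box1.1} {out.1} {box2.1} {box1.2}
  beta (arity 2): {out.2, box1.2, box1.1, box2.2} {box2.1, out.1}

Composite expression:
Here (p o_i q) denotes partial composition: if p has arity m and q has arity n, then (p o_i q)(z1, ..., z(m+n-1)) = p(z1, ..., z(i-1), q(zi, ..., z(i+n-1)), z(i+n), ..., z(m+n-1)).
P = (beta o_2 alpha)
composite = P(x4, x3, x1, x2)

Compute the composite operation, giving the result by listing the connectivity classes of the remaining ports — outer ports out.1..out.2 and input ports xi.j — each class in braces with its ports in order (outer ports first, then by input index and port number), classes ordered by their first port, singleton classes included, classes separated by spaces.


{out.1} {out.2, x2.2, x4.1, x4.2} {x1.1} {x1.2} {x2.1} {x3.1} {x3.2}


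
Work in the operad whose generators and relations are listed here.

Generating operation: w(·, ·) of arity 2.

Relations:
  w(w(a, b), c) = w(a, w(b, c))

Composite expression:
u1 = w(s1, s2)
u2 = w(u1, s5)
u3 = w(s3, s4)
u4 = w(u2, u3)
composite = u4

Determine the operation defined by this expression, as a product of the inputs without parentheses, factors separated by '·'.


s1 · s2 · s5 · s3 · s4

Under associativity of w, the answer is the s's in reading order.
w(s1, s2) reduces to s1 · s2
w(w(s1, s2), s5) reduces to s1 · s2 · s5
w(s3, s4) reduces to s3 · s4
w(w(w(s1, s2), s5), w(s3, s4)) reduces to s1 · s2 · s5 · s3 · s4


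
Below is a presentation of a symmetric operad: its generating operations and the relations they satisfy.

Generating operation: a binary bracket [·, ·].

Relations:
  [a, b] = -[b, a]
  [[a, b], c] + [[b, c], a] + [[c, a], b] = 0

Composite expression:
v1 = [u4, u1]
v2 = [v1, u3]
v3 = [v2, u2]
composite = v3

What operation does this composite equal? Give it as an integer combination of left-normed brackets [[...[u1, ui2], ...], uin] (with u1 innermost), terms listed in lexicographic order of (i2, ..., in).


-[[[u1, u4], u3], u2]

Skip Jacobi rewriting: expand, keep u1-initial words, read off terms.
Composite bracket: [[[u4, u1], u3], u2]
Under [a, b] = ab - ba we get 8 signed associative words (2^3 = 8).
Collect the words opening with u1:
  from u1u4u3u2, sign -1: term -[[[u1, u4], u3], u2]


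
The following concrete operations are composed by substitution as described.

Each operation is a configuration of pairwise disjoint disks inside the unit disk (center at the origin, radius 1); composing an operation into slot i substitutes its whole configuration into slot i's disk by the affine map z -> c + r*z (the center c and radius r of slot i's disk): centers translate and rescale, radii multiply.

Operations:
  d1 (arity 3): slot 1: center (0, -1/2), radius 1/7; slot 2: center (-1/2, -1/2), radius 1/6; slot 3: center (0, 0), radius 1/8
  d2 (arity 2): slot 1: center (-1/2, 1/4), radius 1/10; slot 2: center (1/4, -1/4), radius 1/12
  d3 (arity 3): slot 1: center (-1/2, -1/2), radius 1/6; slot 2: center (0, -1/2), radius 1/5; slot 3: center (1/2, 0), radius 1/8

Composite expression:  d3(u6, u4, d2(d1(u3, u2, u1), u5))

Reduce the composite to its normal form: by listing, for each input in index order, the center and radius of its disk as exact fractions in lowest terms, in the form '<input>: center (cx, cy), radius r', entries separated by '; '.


u1: center (7/16, 1/32), radius 1/640; u2: center (69/160, 1/40), radius 1/480; u3: center (7/16, 1/40), radius 1/560; u4: center (0, -1/2), radius 1/5; u5: center (17/32, -1/32), radius 1/96; u6: center (-1/2, -1/2), radius 1/6

Nesting under d3 composes maps z -> c + r*z down each u-path.
u6 passes through 1 substitution, ending at center (-1/2, -1/2), radius 1/6
u4 passes through 1 substitution, ending at center (0, -1/2), radius 1/5
u3 passes through 3 substitutions, ending at center (7/16, 1/40), radius 1/560
u2 passes through 3 substitutions, ending at center (69/160, 1/40), radius 1/480
u1 passes through 3 substitutions, ending at center (7/16, 1/32), radius 1/640
u5 passes through 2 substitutions, ending at center (17/32, -1/32), radius 1/96


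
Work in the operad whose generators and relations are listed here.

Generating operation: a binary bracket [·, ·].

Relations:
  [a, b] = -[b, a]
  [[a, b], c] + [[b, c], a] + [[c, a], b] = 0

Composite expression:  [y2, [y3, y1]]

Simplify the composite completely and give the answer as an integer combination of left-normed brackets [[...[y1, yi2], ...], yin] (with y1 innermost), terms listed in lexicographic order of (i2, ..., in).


[[y1, y3], y2]

Skip Jacobi rewriting: expand, keep y1-initial words, read off terms.
Composite bracket: [y2, [y3, y1]]
Under [a, b] = ab - ba we get 4 signed associative words (2^2 = 4).
The y1-initial words carry the normal form:
  word y1y3y2 has sign +1, contributing +[[y1, y3], y2]


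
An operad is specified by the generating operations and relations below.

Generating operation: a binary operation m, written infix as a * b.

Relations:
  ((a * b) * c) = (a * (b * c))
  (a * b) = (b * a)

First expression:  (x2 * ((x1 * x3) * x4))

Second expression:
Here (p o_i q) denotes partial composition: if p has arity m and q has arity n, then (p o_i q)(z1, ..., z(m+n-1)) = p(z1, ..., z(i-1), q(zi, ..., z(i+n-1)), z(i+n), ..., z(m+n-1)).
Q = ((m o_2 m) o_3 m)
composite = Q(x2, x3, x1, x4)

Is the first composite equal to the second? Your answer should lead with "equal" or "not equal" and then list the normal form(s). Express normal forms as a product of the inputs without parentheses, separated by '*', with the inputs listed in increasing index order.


equal; the common form is x1 * x2 * x3 * x4

In normal form, the first expression is x1 * x2 * x3 * x4
In normal form, the second expression is x1 * x2 * x3 * x4
One common form — equal.


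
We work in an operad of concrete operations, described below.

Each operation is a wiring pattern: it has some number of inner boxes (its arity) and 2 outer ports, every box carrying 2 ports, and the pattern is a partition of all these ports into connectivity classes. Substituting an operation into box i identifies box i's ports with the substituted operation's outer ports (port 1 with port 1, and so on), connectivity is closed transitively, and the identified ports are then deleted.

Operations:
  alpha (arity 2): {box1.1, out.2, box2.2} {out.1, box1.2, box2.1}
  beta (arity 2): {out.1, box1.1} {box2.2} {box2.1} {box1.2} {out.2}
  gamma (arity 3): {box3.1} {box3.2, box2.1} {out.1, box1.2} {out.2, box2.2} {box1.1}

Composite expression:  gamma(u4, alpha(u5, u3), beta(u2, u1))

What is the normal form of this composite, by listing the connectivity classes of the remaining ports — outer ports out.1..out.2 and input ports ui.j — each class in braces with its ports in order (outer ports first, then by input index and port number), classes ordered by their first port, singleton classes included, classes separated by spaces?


Connectivity passes through glued gamma-boundaries; trace each wire chain.
through alpha, on inputs (u5, u3): {out.1, u3.1, u5.2} {out.2, u3.2, u5.1} (out.j = stage outer ports)
through beta, on inputs (u2, u1): {out.1, u2.1} {out.2} {u1.1} {u1.2} {u2.2} (out.j = stage outer ports)
through gamma, on inputs (u4, u5, u3, u2, u1): {out.1, u4.2} {out.2, u3.2, u5.1} {u1.1} {u1.2} {u2.1} {u2.2} {u3.1, u5.2} {u4.1} (out.j = stage outer ports)

{out.1, u4.2} {out.2, u3.2, u5.1} {u1.1} {u1.2} {u2.1} {u2.2} {u3.1, u5.2} {u4.1}


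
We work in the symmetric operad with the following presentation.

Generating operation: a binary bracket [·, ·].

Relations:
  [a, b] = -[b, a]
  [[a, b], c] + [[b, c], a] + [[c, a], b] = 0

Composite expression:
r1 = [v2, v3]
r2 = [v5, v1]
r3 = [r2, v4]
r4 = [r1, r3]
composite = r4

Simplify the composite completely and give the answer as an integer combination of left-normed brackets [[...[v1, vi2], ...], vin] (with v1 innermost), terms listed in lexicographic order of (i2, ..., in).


[[[[v1, v5], v4], v2], v3] - [[[[v1, v5], v4], v3], v2]

A multilinear Lie element is pinned by v1-initial words (v1 innermost).
Composite bracket: [[v2, v3], [[v5, v1], v4]]
The bracket unfolds into 16 signed words via [a, b] = ab - ba (2^4 = 16).
The v1-initial words carry the normal form:
  sign of v1v5v4v2v3 is +1, so it contributes +[[[[v1, v5], v4], v2], v3]
  sign of v1v5v4v3v2 is -1, so it contributes -[[[[v1, v5], v4], v3], v2]


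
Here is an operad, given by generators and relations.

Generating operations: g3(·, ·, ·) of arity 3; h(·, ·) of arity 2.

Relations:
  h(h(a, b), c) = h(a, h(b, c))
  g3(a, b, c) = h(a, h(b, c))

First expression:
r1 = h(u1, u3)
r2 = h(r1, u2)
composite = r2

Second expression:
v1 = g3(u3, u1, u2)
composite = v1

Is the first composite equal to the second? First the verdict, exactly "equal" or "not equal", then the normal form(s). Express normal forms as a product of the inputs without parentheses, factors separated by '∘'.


not equal; the first gives u1 ∘ u3 ∘ u2 and the second u3 ∘ u1 ∘ u2

Reducing the first expression gives u1 ∘ u3 ∘ u2
Reducing the second expression gives u3 ∘ u1 ∘ u2
No match — not equal.


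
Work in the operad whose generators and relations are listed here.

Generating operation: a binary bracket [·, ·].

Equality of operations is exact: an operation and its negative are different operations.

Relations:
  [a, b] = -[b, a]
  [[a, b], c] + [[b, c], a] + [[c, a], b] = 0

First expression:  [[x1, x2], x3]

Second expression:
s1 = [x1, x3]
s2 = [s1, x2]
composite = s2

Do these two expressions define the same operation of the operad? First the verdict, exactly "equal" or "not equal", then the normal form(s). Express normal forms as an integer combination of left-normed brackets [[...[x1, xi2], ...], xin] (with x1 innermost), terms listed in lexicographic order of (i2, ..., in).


not equal — first [[x1, x2], x3], second [[x1, x3], x2]

Normal form of the first expression: [[x1, x2], x3]
Normal form of the second expression: [[x1, x3], x2]
No match — not equal.


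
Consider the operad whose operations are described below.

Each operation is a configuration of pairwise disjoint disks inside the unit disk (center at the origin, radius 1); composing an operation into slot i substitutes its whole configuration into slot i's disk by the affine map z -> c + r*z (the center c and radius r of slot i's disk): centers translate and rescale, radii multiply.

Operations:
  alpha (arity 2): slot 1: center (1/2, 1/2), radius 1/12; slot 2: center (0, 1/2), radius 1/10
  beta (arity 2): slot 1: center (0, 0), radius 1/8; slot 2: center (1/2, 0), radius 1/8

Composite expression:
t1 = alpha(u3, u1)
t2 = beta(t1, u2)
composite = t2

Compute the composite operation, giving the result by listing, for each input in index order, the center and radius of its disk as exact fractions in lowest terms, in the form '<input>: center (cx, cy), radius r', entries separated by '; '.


u1: center (0, 1/16), radius 1/80; u2: center (1/2, 0), radius 1/8; u3: center (1/16, 1/16), radius 1/96


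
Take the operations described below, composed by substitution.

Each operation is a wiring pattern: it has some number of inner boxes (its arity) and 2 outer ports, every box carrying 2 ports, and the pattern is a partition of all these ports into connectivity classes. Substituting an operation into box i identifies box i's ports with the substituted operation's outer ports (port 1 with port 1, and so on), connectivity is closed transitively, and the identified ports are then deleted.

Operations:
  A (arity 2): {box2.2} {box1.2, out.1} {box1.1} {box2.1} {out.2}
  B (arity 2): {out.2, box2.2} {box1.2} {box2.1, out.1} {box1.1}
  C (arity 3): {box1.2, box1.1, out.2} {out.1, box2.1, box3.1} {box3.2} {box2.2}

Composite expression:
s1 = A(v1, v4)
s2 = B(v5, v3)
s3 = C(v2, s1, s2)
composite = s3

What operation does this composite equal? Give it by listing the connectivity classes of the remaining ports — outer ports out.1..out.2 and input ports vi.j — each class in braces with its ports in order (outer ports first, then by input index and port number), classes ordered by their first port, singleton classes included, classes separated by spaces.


{out.1, v1.2, v3.1} {out.2, v2.1, v2.2} {v1.1} {v3.2} {v4.1} {v4.2} {v5.1} {v5.2}


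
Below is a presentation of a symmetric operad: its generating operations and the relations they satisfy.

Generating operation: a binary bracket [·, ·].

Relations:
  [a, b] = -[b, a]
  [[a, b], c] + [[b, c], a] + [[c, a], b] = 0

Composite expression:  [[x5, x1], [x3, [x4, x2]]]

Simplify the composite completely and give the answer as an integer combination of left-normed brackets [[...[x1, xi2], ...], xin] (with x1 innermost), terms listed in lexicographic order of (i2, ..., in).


-[[[[x1, x5], x2], x4], x3] + [[[[x1, x5], x3], x2], x4] - [[[[x1, x5], x3], x4], x2] + [[[[x1, x5], x4], x2], x3]

Left-normed coefficients sit on the x1-initial expansion words.
Composite bracket: [[x5, x1], [x3, [x4, x2]]]
Applying ab - ba throughout gives 16 signed words (2^4 = 16).
The x1-initial words carry the normal form:
  x1x5x2x4x3 appears with sign -1, giving the term -[[[[x1, x5], x2], x4], x3]
  x1x5x3x2x4 appears with sign +1, giving the term +[[[[x1, x5], x3], x2], x4]
  x1x5x3x4x2 appears with sign -1, giving the term -[[[[x1, x5], x3], x4], x2]
  x1x5x4x2x3 appears with sign +1, giving the term +[[[[x1, x5], x4], x2], x3]


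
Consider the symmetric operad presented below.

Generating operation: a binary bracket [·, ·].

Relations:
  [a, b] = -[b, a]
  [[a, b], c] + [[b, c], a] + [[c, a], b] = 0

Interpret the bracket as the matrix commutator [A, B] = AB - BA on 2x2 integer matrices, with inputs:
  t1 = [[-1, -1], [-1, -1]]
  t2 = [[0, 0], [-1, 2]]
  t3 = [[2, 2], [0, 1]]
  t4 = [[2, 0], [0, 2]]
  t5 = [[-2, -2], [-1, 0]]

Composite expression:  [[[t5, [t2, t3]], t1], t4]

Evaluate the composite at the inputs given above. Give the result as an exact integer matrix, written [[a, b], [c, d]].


[t2, t3] = [[2, -4], [-1, -2]]
[t5, [t2, t3]] = [[-2, 16], [-6, 2]]
[[t5, [t2, t3]], t1] = [[-22, 4], [-4, 22]]
[[[t5, [t2, t3]], t1], t4] = [[0, 0], [0, 0]]

[[0, 0], [0, 0]]


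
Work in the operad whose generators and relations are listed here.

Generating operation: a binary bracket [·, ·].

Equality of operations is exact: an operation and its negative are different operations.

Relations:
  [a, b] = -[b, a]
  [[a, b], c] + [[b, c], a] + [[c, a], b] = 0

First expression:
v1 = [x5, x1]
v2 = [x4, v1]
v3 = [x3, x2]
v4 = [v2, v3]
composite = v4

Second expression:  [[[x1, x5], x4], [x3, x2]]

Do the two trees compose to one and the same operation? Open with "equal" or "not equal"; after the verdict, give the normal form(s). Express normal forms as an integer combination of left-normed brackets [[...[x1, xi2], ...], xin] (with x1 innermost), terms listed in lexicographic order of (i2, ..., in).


equal; the common form is -[[[[x1, x5], x4], x2], x3] + [[[[x1, x5], x4], x3], x2]

The first expression, normalized: -[[[[x1, x5], x4], x2], x3] + [[[[x1, x5], x4], x3], x2]
The second expression, normalized: -[[[[x1, x5], x4], x2], x3] + [[[[x1, x5], x4], x3], x2]
One common form — equal.


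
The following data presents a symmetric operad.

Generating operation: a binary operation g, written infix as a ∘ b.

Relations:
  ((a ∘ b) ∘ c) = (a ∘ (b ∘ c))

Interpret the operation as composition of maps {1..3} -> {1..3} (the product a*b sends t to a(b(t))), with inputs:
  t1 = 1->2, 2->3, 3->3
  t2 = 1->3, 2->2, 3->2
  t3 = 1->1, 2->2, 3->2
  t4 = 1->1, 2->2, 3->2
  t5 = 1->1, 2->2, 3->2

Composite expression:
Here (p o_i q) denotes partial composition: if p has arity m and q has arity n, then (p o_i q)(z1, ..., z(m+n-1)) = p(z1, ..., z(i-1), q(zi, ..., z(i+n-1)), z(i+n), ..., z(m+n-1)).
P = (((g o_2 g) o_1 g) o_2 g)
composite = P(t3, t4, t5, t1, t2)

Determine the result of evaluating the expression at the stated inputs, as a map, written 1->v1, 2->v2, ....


(t4 ∘ t5) = 1->1, 2->2, 3->2
(t3 ∘ (t4 ∘ t5)) = 1->1, 2->2, 3->2
(t1 ∘ t2) = 1->3, 2->3, 3->3
((t3 ∘ (t4 ∘ t5)) ∘ (t1 ∘ t2)) = 1->2, 2->2, 3->2

1->2, 2->2, 3->2


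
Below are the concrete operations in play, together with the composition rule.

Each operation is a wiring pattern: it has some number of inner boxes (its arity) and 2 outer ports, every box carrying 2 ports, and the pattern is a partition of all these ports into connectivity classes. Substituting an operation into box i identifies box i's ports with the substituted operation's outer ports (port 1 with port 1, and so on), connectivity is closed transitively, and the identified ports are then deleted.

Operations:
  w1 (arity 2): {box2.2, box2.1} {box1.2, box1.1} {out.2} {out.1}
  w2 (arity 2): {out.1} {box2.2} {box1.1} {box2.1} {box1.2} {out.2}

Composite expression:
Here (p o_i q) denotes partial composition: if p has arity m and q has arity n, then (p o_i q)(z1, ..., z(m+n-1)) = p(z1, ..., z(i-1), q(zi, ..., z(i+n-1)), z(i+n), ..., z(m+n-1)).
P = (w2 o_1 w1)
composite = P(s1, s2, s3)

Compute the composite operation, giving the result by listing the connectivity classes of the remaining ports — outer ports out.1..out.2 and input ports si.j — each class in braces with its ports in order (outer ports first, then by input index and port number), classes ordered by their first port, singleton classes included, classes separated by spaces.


{out.1} {out.2} {s1.1, s1.2} {s2.1, s2.2} {s3.1} {s3.2}

Treat the ports identified at w2 as solder joints: merge, then drop.
the subtree at w1 composes to {out.1} {out.2} {s1.1, s1.2} {s2.1, s2.2} on (s1, s2); out.j = own outer ports
the subtree at w2 composes to {out.1} {out.2} {s1.1, s1.2} {s2.1, s2.2} {s3.1} {s3.2} on (s1, s2, s3); out.j = own outer ports


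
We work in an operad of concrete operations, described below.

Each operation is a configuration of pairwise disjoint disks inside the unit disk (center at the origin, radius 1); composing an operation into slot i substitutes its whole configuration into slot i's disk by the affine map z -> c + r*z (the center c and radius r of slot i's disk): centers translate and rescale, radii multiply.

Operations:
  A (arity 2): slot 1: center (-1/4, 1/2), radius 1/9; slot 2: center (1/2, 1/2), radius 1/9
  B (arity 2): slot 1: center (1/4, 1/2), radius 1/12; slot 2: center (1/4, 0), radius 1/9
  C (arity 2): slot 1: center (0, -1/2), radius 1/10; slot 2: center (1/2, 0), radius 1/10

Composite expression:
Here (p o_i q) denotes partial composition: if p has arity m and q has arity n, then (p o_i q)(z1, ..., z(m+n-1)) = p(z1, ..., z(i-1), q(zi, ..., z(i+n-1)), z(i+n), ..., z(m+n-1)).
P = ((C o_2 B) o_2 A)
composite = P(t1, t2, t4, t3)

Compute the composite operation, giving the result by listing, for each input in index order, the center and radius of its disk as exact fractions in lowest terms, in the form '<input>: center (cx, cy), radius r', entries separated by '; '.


t1: center (0, -1/2), radius 1/10; t2: center (251/480, 13/240), radius 1/1080; t3: center (21/40, 0), radius 1/90; t4: center (127/240, 13/240), radius 1/1080

Below C, radii multiply path by path; the t-disk centers shift.
t1: after 1 affine step, its disk has center (0, -1/2), radius 1/10
t2: after 3 affine steps, its disk has center (251/480, 13/240), radius 1/1080
t4: after 3 affine steps, its disk has center (127/240, 13/240), radius 1/1080
t3: after 2 affine steps, its disk has center (21/40, 0), radius 1/90


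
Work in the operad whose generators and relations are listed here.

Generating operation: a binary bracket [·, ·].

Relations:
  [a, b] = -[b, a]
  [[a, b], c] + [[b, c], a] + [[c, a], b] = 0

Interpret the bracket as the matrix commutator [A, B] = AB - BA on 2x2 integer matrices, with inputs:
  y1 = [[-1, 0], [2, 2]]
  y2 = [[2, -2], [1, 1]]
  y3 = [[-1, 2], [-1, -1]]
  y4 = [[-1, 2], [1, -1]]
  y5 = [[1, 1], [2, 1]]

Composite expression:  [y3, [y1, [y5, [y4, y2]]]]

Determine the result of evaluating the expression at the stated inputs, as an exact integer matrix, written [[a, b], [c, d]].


[y4, y2] = [[4, -2], [1, -4]]
[y5, [y4, y2]] = [[5, -8], [16, -5]]
[y1, [y5, [y4, y2]]] = [[16, 24], [68, -16]]
[y3, [y1, [y5, [y4, y2]]]] = [[160, -64], [-32, -160]]

[[160, -64], [-32, -160]]


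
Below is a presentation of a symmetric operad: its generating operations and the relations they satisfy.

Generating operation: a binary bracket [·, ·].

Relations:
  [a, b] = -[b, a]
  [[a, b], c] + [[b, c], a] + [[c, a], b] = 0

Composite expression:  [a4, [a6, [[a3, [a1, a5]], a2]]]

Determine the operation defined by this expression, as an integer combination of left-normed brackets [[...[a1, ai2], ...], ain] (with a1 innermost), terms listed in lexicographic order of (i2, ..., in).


-[[[[[a1, a5], a3], a2], a6], a4]

Left-normed coefficients sit on the a1-initial expansion words.
Composite bracket: [a4, [a6, [[a3, [a1, a5]], a2]]]
Each bracket splits as ab - ba, giving 32 signed words (2^5 = 32).
Coefficients come from the a1-initial words:
  from a1a5a3a2a6a4, sign -1: term -[[[[[a1, a5], a3], a2], a6], a4]


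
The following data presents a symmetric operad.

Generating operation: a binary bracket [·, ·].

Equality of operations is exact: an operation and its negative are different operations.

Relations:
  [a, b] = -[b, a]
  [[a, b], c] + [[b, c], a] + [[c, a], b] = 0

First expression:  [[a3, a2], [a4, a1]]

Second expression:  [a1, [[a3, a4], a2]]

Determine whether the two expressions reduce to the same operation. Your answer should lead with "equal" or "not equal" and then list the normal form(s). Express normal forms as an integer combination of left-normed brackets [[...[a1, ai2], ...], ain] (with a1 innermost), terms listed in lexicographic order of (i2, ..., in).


not equal; first: -[[[a1, a4], a2], a3] + [[[a1, a4], a3], a2]; second: -[[[a1, a2], a3], a4] + [[[a1, a2], a4], a3] + [[[a1, a3], a4], a2] - [[[a1, a4], a3], a2]


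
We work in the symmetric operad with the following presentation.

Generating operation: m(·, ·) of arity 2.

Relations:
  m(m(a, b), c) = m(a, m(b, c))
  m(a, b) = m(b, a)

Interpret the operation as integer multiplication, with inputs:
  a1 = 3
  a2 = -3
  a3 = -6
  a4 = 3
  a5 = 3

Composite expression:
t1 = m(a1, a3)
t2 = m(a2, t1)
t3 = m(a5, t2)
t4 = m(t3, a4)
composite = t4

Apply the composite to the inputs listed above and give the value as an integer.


486

m(a1, a3) = -18
m(a2, m(a1, a3)) = 54
m(a5, m(a2, m(a1, a3))) = 162
m(m(a5, m(a2, m(a1, a3))), a4) = 486


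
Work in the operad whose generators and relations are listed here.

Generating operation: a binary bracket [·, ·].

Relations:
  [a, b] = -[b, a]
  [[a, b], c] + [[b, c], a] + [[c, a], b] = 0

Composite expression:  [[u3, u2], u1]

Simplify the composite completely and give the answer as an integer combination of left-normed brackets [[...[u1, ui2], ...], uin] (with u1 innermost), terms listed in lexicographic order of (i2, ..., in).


Left-normed coefficients sit on the u1-initial expansion words.
Composite bracket: [[u3, u2], u1]
Applying ab - ba throughout gives 4 signed words (2^2 = 4).
Collect the words opening with u1:
  word u1u2u3 has sign +1, contributing +[[u1, u2], u3]
  word u1u3u2 has sign -1, contributing -[[u1, u3], u2]

[[u1, u2], u3] - [[u1, u3], u2]


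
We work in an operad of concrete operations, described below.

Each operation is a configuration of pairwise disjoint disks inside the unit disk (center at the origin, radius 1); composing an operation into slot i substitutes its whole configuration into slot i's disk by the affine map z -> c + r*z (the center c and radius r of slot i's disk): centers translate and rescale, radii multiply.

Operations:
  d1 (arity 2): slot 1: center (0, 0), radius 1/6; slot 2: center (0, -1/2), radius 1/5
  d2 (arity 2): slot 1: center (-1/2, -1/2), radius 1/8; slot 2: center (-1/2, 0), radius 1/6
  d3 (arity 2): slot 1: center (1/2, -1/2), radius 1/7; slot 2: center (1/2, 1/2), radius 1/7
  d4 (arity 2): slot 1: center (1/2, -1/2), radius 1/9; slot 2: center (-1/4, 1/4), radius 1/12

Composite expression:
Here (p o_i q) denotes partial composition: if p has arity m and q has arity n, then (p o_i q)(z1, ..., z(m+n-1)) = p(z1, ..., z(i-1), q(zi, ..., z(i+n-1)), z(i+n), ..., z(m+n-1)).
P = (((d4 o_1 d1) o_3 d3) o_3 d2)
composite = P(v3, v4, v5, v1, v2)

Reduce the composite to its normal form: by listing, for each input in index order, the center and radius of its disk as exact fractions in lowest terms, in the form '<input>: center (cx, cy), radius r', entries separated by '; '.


Only the slot chain above each v matters under d4; compose those maps.
input v3: applying the 2 nested substitutions gives center (1/2, -1/2), radius 1/54
input v4: applying the 2 nested substitutions gives center (1/2, -5/9), radius 1/45
input v5: applying the 3 nested substitutions gives center (-3/14, 17/84), radius 1/672
input v1: applying the 3 nested substitutions gives center (-3/14, 5/24), radius 1/504
input v2: applying the 2 nested substitutions gives center (-5/24, 7/24), radius 1/84

v1: center (-3/14, 5/24), radius 1/504; v2: center (-5/24, 7/24), radius 1/84; v3: center (1/2, -1/2), radius 1/54; v4: center (1/2, -5/9), radius 1/45; v5: center (-3/14, 17/84), radius 1/672


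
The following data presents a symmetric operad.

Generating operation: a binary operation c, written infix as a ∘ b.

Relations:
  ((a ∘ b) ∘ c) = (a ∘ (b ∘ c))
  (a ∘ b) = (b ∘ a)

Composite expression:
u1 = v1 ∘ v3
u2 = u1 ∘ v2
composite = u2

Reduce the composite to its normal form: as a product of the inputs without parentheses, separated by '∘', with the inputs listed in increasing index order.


Both nesting and order wash out for c; what remains is which v's occur.
(v1 ∘ v3) reduces to v1 ∘ v3
((v1 ∘ v3) ∘ v2) reduces to v1 ∘ v3 ∘ v2
reordering the factors by index: v1 ∘ v2 ∘ v3

v1 ∘ v2 ∘ v3


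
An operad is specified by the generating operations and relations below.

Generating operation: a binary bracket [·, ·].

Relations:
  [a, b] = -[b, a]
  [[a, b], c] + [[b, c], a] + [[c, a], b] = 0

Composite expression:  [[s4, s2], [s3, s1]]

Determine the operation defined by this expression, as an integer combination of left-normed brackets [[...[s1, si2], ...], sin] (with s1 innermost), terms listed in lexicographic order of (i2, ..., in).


Left-normed coefficients sit on the s1-initial expansion words.
Composite bracket: [[s4, s2], [s3, s1]]
The bracket unfolds into 8 signed words via [a, b] = ab - ba (2^3 = 8).
Keep just the words that open with s1:
  from s1s3s2s4, sign -1: term -[[[s1, s3], s2], s4]
  from s1s3s4s2, sign +1: term +[[[s1, s3], s4], s2]

-[[[s1, s3], s2], s4] + [[[s1, s3], s4], s2]


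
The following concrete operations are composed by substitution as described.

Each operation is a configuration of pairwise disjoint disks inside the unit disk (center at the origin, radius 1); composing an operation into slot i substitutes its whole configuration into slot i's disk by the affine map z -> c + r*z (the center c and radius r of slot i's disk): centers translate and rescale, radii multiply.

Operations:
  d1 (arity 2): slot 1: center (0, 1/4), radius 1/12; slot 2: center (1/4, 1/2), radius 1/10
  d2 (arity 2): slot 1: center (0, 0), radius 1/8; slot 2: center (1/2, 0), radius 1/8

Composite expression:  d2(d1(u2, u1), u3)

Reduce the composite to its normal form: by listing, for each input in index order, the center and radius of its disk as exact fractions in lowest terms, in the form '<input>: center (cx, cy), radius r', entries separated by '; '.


u1: center (1/32, 1/16), radius 1/80; u2: center (0, 1/32), radius 1/96; u3: center (1/2, 0), radius 1/8

Below d2, radii multiply path by path; the u-disk centers shift.
u2: after 2 affine steps, its disk has center (0, 1/32), radius 1/96
u1: after 2 affine steps, its disk has center (1/32, 1/16), radius 1/80
u3: after 1 affine step, its disk has center (1/2, 0), radius 1/8


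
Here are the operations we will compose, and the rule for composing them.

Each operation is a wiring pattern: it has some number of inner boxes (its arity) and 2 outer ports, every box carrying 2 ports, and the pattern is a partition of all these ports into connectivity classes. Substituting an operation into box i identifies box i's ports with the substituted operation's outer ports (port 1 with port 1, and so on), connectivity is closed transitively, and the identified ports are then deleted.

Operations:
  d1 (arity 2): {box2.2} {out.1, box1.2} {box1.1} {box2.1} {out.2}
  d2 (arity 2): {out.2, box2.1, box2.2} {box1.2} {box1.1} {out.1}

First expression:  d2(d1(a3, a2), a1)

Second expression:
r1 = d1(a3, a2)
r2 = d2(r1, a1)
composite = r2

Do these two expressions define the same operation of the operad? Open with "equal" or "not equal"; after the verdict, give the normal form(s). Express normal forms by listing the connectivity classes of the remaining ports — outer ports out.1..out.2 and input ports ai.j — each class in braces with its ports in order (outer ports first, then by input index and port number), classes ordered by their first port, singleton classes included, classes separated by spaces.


equal — both sides give {out.1} {out.2, a1.1, a1.2} {a2.1} {a2.2} {a3.1} {a3.2}

The first composite normalizes to {out.1} {out.2, a1.1, a1.2} {a2.1} {a2.2} {a3.1} {a3.2}
The second composite normalizes to {out.1} {out.2, a1.1, a1.2} {a2.1} {a2.2} {a3.1} {a3.2}
Both agree, so they are equal.


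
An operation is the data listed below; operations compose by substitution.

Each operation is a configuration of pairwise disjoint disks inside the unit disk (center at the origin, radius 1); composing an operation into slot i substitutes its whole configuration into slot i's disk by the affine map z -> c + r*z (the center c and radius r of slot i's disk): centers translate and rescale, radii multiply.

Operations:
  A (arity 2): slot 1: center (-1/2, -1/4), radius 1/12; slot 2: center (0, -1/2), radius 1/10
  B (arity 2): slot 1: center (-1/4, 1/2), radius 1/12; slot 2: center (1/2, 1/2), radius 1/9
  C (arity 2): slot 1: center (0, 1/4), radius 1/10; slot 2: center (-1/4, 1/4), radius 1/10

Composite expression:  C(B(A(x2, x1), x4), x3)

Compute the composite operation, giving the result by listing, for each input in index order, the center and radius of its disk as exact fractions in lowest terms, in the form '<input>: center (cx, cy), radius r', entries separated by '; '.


x1: center (-1/40, 71/240), radius 1/1200; x2: center (-7/240, 143/480), radius 1/1440; x3: center (-1/4, 1/4), radius 1/10; x4: center (1/20, 3/10), radius 1/90

Follow each x-input down from C: c' goes to c + r*c', radius to r*r'.
for x2, the 3-step affine chain lands on center (-7/240, 143/480), radius 1/1440
for x1, the 3-step affine chain lands on center (-1/40, 71/240), radius 1/1200
for x4, the 2-step affine chain lands on center (1/20, 3/10), radius 1/90
for x3, the 1-step affine chain lands on center (-1/4, 1/4), radius 1/10


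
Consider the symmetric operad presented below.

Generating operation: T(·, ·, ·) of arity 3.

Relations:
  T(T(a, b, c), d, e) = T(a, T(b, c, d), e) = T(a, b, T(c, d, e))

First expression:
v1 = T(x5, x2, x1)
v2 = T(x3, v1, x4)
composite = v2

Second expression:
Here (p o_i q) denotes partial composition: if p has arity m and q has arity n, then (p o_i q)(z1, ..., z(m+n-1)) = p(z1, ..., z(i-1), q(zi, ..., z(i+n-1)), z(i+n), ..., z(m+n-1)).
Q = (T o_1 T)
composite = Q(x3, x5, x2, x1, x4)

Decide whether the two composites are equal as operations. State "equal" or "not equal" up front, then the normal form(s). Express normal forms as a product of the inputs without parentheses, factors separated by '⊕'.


equal: each reduces to x3 ⊕ x5 ⊕ x2 ⊕ x1 ⊕ x4

The first expression reduces to x3 ⊕ x5 ⊕ x2 ⊕ x1 ⊕ x4
The second expression reduces to x3 ⊕ x5 ⊕ x2 ⊕ x1 ⊕ x4
One common form — equal.


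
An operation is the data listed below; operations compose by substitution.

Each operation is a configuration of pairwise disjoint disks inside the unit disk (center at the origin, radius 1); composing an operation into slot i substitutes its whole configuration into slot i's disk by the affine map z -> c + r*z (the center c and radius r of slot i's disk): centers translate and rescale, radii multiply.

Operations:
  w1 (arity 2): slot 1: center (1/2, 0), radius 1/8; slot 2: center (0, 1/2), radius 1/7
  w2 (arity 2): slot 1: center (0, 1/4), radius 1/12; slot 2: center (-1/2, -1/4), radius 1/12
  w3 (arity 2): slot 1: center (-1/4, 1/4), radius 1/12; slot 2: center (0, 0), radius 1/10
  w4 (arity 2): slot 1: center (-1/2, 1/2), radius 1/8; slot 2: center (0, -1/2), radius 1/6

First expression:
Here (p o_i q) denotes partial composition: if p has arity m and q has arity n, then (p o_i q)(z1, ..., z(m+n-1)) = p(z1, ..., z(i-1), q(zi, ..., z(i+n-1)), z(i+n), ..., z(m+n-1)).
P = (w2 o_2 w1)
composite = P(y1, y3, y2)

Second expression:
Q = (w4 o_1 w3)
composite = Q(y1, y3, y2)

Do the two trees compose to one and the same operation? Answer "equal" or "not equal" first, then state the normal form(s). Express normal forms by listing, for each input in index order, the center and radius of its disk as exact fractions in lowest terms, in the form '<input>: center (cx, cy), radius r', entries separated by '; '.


not equal — first y1: center (0, 1/4), radius 1/12; y2: center (-1/2, -5/24), radius 1/84; y3: center (-11/24, -1/4), radius 1/96, second y1: center (-17/32, 17/32), radius 1/96; y2: center (0, -1/2), radius 1/6; y3: center (-1/2, 1/2), radius 1/80

The first expression reduces to y1: center (0, 1/4), radius 1/12; y2: center (-1/2, -5/24), radius 1/84; y3: center (-11/24, -1/4), radius 1/96
The second expression reduces to y1: center (-17/32, 17/32), radius 1/96; y2: center (0, -1/2), radius 1/6; y3: center (-1/2, 1/2), radius 1/80
The forms do not match — not equal.


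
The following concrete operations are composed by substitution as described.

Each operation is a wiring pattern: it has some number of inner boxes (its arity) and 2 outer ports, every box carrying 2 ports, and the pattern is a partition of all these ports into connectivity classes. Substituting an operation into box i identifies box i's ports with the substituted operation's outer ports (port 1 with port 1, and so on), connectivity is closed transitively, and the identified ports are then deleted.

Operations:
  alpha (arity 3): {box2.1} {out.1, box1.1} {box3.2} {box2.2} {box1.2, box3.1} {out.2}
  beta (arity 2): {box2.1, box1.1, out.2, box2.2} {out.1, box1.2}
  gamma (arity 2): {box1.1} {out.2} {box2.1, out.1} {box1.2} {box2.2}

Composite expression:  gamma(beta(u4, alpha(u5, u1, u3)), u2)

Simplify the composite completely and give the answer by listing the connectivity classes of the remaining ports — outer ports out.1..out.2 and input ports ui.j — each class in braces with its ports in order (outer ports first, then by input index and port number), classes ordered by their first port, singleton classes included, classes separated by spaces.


{out.1, u2.1} {out.2} {u1.1} {u1.2} {u2.2} {u3.1, u5.2} {u3.2} {u4.1, u5.1} {u4.2}

Reachability decides: close wires over gamma-identified ports.
through alpha, on inputs (u5, u1, u3): {out.1, u5.1} {out.2} {u1.1} {u1.2} {u3.1, u5.2} {u3.2} (out.j = stage outer ports)
through beta, on inputs (u4, u5, u1, u3): {out.1, u4.2} {out.2, u4.1, u5.1} {u1.1} {u1.2} {u3.1, u5.2} {u3.2} (out.j = stage outer ports)
through gamma, on inputs (u4, u5, u1, u3, u2): {out.1, u2.1} {out.2} {u1.1} {u1.2} {u2.2} {u3.1, u5.2} {u3.2} {u4.1, u5.1} {u4.2} (out.j = stage outer ports)


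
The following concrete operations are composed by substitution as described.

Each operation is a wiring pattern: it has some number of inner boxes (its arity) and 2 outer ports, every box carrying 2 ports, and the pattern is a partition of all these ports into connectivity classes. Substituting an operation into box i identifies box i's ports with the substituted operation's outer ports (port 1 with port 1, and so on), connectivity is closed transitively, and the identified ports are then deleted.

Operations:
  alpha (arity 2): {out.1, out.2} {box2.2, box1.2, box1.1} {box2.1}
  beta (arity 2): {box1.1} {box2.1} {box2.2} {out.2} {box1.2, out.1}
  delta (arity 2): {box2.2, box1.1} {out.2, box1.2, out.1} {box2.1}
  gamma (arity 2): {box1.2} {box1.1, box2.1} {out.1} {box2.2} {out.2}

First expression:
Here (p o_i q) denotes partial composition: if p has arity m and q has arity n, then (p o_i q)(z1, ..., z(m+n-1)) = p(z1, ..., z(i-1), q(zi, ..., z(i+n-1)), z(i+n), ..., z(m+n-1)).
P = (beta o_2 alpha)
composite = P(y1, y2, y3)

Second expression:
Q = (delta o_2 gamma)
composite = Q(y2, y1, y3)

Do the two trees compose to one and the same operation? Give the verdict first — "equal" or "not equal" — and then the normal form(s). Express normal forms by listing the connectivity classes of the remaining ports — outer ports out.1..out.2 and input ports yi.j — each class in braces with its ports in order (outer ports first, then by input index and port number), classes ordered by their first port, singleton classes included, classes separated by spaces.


The first composite normalizes to {out.1, y1.2} {out.2} {y1.1} {y2.1, y2.2, y3.2} {y3.1}
The second composite normalizes to {out.1, out.2, y2.2} {y1.1, y3.1} {y1.2} {y2.1} {y3.2}
Different reductions; not equal.

not equal — first {out.1, y1.2} {out.2} {y1.1} {y2.1, y2.2, y3.2} {y3.1}, second {out.1, out.2, y2.2} {y1.1, y3.1} {y1.2} {y2.1} {y3.2}


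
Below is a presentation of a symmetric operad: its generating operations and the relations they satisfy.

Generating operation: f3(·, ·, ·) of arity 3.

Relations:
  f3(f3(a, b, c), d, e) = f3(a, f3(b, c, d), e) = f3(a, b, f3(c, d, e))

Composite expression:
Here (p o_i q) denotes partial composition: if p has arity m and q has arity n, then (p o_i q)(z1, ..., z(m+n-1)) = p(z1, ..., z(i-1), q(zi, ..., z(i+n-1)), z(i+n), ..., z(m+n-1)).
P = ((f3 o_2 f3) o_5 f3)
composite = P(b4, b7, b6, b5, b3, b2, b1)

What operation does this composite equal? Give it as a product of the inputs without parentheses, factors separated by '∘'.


Key point: f3 is associative — brackets drop, the b-order remains.
f3(b7, b6, b5) collapses to b7 ∘ b6 ∘ b5
f3(b3, b2, b1) collapses to b3 ∘ b2 ∘ b1
f3(b4, f3(b7, b6, b5), f3(b3, b2, b1)) collapses to b4 ∘ b7 ∘ b6 ∘ b5 ∘ b3 ∘ b2 ∘ b1

b4 ∘ b7 ∘ b6 ∘ b5 ∘ b3 ∘ b2 ∘ b1
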